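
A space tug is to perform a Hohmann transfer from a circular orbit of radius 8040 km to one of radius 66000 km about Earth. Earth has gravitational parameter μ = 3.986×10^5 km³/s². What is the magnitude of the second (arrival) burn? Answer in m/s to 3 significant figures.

The Hohmann ellipse has a_t = (r₁ + r₂)/2 = 37020 km.
Circular speed at r = 66000 km: v_c = √(μ/r) = 2.4575 km/s.
Vis-viva on the transfer ellipse at r = 66000 km gives v_t = √[μ(2/r − 1/a_t)] = 1.1453 km/s.
Δv₂ = |v_t − v_c| = |1.1453 − 2.4575| = 1.312 km/s.

Δv₂ = 1310 m/s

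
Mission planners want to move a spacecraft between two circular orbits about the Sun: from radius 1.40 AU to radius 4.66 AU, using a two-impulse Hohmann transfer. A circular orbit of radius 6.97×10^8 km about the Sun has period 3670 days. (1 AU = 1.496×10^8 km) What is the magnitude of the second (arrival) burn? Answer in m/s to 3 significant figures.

Δv₂ = 4420 m/s

From Kepler's third law T² = 4π²r³/μ at r = 6.97×10^8 km, T = 3670 days = 3670 × 86400 s = 3.17088×10^8 s: μ = 4π²r³/T² = 1.32953×10^11 km³/s².
In km: r₁ = 1.40 × 1.496×10^8 = 2.0944×10^8 km; r₂ = 4.66 × 1.496×10^8 = 6.97136×10^8 km.
Transfer-ellipse semi-major axis a_t = (r₁ + r₂)/2 = (2.0944×10^8 + 6.97136×10^8)/2 = 4.53288×10^8 km.
On the circular orbit at r = 6.97136×10^8 km, v_c = √(μ/r) = 13.81 km/s.
Vis-viva on the transfer ellipse at r = 6.97136×10^8 km gives v_t = √[μ(2/r − 1/a_t)] = 9.387 km/s.
Δv₂ = |v_t − v_c| = |9.387 − 13.81| = 4.423 km/s.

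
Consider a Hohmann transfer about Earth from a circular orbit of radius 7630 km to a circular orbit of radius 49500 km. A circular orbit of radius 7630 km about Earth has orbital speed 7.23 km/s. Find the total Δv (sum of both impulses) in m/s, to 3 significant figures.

Δv = 3660 m/s

From the circular-orbit relation v² = μ/r at r = 7630 km: μ = v²r = (7.23)² × 7630 = 3.98842×10^5 km³/s².
Transfer-ellipse semi-major axis a_t = (r₁ + r₂)/2 = (7630 + 49500)/2 = 28565 km.
At r₁ the circular-orbit speed is v₁ = √(μ/r₁) = 7.2300 km/s.
On the transfer ellipse at r₁, vis-viva equation gives v_p = √[μ(2/r₁ − 1/a_t)] = 9.5175 km/s.
First burn Δv₁ = |v_p − v₁| = 2.2875 km/s.
At r₂, v₂ = √(μ/r₂) = 2.83856 km/s.
Transfer-orbit speed at r₂: v_a = √[μ(2/r₂ − 1/a_t)] = 1.46704 km/s.
Second burn Δv₂ = |v₂ − v_a| = 1.3715 km/s.
Δv = Δv₁ + Δv₂ = 2.2875 + 1.3715 = 3.659 km/s.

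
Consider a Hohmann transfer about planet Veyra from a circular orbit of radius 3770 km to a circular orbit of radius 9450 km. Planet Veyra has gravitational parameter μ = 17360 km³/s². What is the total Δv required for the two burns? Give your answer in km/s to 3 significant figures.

Δv = 0.752 km/s

Transfer-ellipse semi-major axis a_t = (r₁ + r₂)/2 = (3770 + 9450)/2 = 6610 km.
At r₁ the circular-orbit speed is v₁ = √(μ/r₁) = 2.1459 km/s.
On the transfer ellipse at r₁, vis-viva gives v_p = √[μ(2/r₁ − 1/a_t)] = 2.5658 km/s.
First burn Δv₁ = |v_p − v₁| = 0.4199 km/s.
Circular speed at r₂: v₂ = √(μ/r₂) = 1.3554 km/s.
Transfer-orbit speed at r₂: v_a = √[μ(2/r₂ − 1/a_t)] = 1.0236 km/s.
Second burn Δv₂ = |v₂ − v_a| = 0.3318 km/s.
Total Δv = Δv₁ + Δv₂ = 0.7517 km/s.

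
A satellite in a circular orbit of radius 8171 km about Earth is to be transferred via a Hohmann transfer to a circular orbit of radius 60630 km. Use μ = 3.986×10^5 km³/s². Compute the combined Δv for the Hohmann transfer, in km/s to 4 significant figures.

The Hohmann ellipse has a_t = (r₁ + r₂)/2 = 34400.5 km.
Circular speed at r₁: v₁ = √(μ/r₁) = √(3.986×10^5/8171) = 6.984 km/s.
On the transfer ellipse at r₁, v² = μ(2/r − 1/a) gives v_p = √[μ(2/r₁ − 1/a_t)] = 9.272 km/s.
First burn Δv₁ = |v_p − v₁| = 2.288 km/s.
At r₂, v₂ = √(μ/r₂) = 2.564 km/s.
Transfer-orbit speed at r₂: v_a = √[μ(2/r₂ − 1/a_t)] = 1.250 km/s.
Second burn Δv₂ = |v₂ − v_a| = 1.314 km/s.
Total Δv = Δv₁ + Δv₂ = 3.602 km/s.

Δv = 3.602 km/s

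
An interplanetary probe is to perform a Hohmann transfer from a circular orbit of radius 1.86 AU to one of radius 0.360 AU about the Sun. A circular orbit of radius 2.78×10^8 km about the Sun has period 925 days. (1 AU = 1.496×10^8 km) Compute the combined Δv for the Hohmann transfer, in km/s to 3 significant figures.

Δv = 24.0 km/s

From Kepler's third law T² = 4π²r³/μ at r = 2.78×10^8 km, T = 925 days = 925 × 86400 s = 7.992×10^7 s: μ = 4π²r³/T² = 1.32795×10^11 km³/s².
In km: r₁ = 1.86 × 1.496×10^8 = 2.78256×10^8 km; r₂ = 0.360 × 1.496×10^8 = 5.3856×10^7 km.
Semi-major axis of the transfer orbit: a_t = (2.78256×10^8 + 5.3856×10^7)/2 = 1.66056×10^8 km.
Circular speed at r₁: v₁ = √(μ/r₁) = √(1.32795×10^11/2.78256×10^8) = 21.8459 km/s.
Transfer-orbit speed at r₁ (vis-viva): v_a = √[μ(2/r₁ − 1/a_t)] = 12.4411 km/s.
First burn Δv₁ = |v_a − v₁| = 9.4048 km/s.
Circular speed at r₂: v₂ = √(μ/r₂) = 49.656 km/s.
Transfer-orbit speed at r₂: v_p = √[μ(2/r₂ − 1/a_t)] = 64.279 km/s.
Second burn Δv₂ = |v₂ − v_p| = 14.623 km/s.
Δv = Δv₁ + Δv₂ = 9.4048 + 14.623 = 24.03 km/s.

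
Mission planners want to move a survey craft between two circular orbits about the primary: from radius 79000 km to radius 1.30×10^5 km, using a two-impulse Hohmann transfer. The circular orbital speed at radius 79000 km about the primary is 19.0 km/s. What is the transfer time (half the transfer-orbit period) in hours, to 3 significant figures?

From the circular-orbit relation v² = μ/r at r = 79000 km: μ = v²r = (19.0)² × 79000 = 2.85190×10^7 km³/s².
The Hohmann ellipse has a_t = (r₁ + r₂)/2 = 1.045×10^5 km.
Half the transfer-orbit period gives t = π√(a_t³/μ) = 19870 s.
Converting: 19870 s ÷ 3600 s/hour = 5.52 hours.

t = 5.52 hours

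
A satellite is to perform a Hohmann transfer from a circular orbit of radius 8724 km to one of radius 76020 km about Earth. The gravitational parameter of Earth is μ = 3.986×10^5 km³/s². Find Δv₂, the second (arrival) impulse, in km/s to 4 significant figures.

The Hohmann ellipse has a_t = (r₁ + r₂)/2 = 42372 km.
Circular speed at r = 76020 km: v_c = √(μ/r) = 2.290 km/s.
Transfer-orbit speed at the same r (vis-viva, a = a_t): v_t = √[μ(2/r − 1/a_t)] = 1.039 km/s.
Δv₂ = |v_t − v_c| = |1.039 − 2.290| = 1.251 km/s.

Δv₂ = 1.251 km/s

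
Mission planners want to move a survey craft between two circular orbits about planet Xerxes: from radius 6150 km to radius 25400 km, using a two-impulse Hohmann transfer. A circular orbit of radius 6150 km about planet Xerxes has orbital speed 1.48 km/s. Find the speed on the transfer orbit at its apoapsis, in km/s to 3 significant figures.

v = 0.455 km/s

From the circular-orbit relation v² = μ/r at r = 6150 km: μ = v²r = (1.48)² × 6150 = 13471.0 km³/s².
Transfer-ellipse semi-major axis a_t = (r₁ + r₂)/2 = (6150 + 25400)/2 = 15775 km.
The apoapsis of the transfer ellipse is at r = 25400 km.
Applying v² = μ(2/r − 1/a_t): v = 0.4547 km/s.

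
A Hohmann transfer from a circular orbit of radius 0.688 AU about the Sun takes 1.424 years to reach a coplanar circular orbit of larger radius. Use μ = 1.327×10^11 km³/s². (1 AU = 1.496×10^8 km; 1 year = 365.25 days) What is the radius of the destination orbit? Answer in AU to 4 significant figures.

r₂ = 3.330 AU

In km: r₁ = 0.688 × 1.496×10^8 = 1.029248×10^8 km.
Transfer time t = 1.424 years × 365.25 × 86400 s = 4.49380224×10^7 s, and t = π√(a_t³/μ).
So a_t = (μ t²/π²)^(1/3) = (1.327×10^11 × (4.49380224×10^7)² / π²)^(1/3) = 3.0056×10^8 km.
Since a_t = (r₁ + r₂)/2, r₂ = 2a_t − r₁ = 2×3.0056×10^8 − 1.029248×10^8 = 4.981952×10^8 km.
In AU: r₂ = 4.981952×10^8 / 1.496×10^8 = 3.330 AU.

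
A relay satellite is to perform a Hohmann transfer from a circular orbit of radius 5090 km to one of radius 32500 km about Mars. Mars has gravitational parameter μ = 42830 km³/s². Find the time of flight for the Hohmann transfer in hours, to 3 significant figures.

Transfer-ellipse semi-major axis a_t = (r₁ + r₂)/2 = (5090 + 32500)/2 = 18795 km.
Half the transfer-orbit period gives t = π√(a_t³/μ) = 39110 s.
Converting: 39110 s ÷ 3600 s/hour = 10.9 hours.

t = 10.9 hours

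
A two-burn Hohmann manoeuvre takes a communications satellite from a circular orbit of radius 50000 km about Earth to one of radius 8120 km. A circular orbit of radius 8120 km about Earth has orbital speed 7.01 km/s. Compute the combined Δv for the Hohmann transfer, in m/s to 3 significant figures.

Δv = 3520 m/s

From the circular-orbit relation v² = μ/r at r = 8120 km: μ = v²r = (7.01)² × 8120 = 3.99018×10^5 km³/s².
Semi-major axis of the transfer orbit: a_t = (50000 + 8120)/2 = 29060 km.
At r₁ the circular-orbit speed is v₁ = √(μ/r₁) = 2.825 km/s.
On the transfer ellipse at r₁, vis-viva equation gives v_a = √[μ(2/r₁ − 1/a_t)] = 1.493 km/s.
First burn Δv₁ = |v_a − v₁| = 1.332 km/s.
Circular speed at r₂: v₂ = √(μ/r₂) = 7.010 km/s.
Transfer-orbit speed at r₂: v_p = √[μ(2/r₂ − 1/a_t)] = 9.195 km/s.
Second burn Δv₂ = |v₂ − v_p| = 2.185 km/s.
Total Δv = Δv₁ + Δv₂ = 3.517 km/s.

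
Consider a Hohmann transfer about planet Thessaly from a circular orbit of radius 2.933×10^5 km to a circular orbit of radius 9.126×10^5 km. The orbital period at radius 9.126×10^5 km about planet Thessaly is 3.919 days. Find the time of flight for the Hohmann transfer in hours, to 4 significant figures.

t = 25.26 hours

From Kepler's third law T² = 4π²r³/μ at r = 9.126×10^5 km, T = 3.919 days = 3.919 × 86400 s = 3.386016×10^5 s: μ = 4π²r³/T² = 2.61712×10^8 km³/s².
Semi-major axis of the transfer orbit: a_t = (2.933×10^5 + 9.126×10^5)/2 = 6.0295×10^5 km.
By Kepler's third law the transfer-orbit period is T = 2π√(a_t³/μ), so t = T/2 = 90920 s.
Converting: 90920 s ÷ 3600 s/hour = 25.26 hours.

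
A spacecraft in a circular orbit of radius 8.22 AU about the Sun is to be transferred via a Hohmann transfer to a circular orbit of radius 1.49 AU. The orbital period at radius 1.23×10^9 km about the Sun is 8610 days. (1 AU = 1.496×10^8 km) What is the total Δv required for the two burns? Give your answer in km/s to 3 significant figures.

Δv = 12.0 km/s

From Kepler's third law T² = 4π²r³/μ at r = 1.23×10^9 km, T = 8610 days = 8610 × 86400 s = 7.43904×10^8 s: μ = 4π²r³/T² = 1.32752×10^11 km³/s².
In km: r₁ = 8.22 × 1.496×10^8 = 1.229712×10^9 km; r₂ = 1.49 × 1.496×10^8 = 2.22904×10^8 km.
Semi-major axis of the transfer orbit: a_t = (1.229712×10^9 + 2.22904×10^8)/2 = 7.26308×10^8 km.
Circular speed at r₁: v₁ = √(μ/r₁) = √(1.32752×10^11/1.229712×10^9) = 10.39 km/s.
Transfer-orbit speed at r₁ (vis-viva equation): v_a = √[μ(2/r₁ − 1/a_t)] = 5.756 km/s.
First burn Δv₁ = |v_a − v₁| = 4.634 km/s.
Circular speed at r₂: v₂ = √(μ/r₂) = 24.40 km/s.
Transfer-orbit speed at r₂: v_p = √[μ(2/r₂ − 1/a_t)] = 31.75 km/s.
Second burn Δv₂ = |v₂ − v_p| = 7.350 km/s.
Δv = Δv₁ + Δv₂ = 4.634 + 7.350 = 11.98 km/s.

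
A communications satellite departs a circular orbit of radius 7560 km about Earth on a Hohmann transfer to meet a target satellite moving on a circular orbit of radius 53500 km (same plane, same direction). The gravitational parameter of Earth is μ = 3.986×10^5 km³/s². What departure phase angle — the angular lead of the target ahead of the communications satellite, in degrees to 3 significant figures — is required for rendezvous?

φ = 102°

The Hohmann ellipse has a_t = (r₁ + r₂)/2 = 30530 km.
Transfer time t = π√(a_t³/μ) = 26544.3 s.
The target's mean motion on its circular orbit is ω₂ = √(μ/r₂³) = 5.10197×10^-5 rad/s.
Angle swept by the target during transfer: ω₂·t = 1.35428 rad = 77.59°.
The communications satellite traverses 180° on the transfer ellipse, so the target must lead by 180° − 77.59° = 102°.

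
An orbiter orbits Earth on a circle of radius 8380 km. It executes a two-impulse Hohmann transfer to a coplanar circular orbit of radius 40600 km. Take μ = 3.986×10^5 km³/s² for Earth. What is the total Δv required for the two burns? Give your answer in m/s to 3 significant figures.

Semi-major axis of the transfer orbit: a_t = (8380 + 40600)/2 = 24490 km.
At r₁ the circular-orbit speed is v₁ = √(μ/r₁) = 6.89678 km/s.
Transfer-orbit speed at r₁ (v² = μ(2/r − 1/a)): v_p = √[μ(2/r₁ − 1/a_t)] = 8.88005 km/s.
First burn Δv₁ = |v_p − v₁| = 1.9833 km/s.
Circular speed at r₂: v₂ = √(μ/r₂) = 3.1333 km/s.
Transfer-orbit speed at r₂: v_a = √[μ(2/r₂ − 1/a_t)] = 1.8329 km/s.
Second burn Δv₂ = |v₂ − v_a| = 1.3004 km/s.
Total Δv = Δv₁ + Δv₂ = 3.284 km/s.

Δv = 3280 m/s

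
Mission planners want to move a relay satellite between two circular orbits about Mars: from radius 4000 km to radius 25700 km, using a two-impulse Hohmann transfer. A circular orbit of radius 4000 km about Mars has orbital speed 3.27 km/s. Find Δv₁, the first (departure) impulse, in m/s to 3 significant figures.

Δv₁ = 1030 m/s

From the circular-orbit relation v² = μ/r at r = 4000 km: μ = v²r = (3.27)² × 4000 = 42771.6 km³/s².
Semi-major axis of the transfer orbit: a_t = (4000 + 25700)/2 = 14850 km.
Circular speed at r = 4000 km: v_c = √(μ/r) = 3.270 km/s.
Transfer-orbit speed at the same r (vis-viva, a = a_t): v_t = √[μ(2/r − 1/a_t)] = 4.302 km/s.
Δv₁ = |v_t − v_c| = |4.302 − 3.270| = 1.032 km/s.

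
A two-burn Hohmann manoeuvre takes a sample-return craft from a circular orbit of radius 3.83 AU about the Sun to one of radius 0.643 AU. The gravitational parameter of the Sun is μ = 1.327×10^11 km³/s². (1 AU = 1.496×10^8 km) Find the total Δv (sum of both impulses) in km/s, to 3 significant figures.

Δv = 18.5 km/s

In km: r₁ = 3.83 × 1.496×10^8 = 5.72968×10^8 km; r₂ = 0.643 × 1.496×10^8 = 9.61928×10^7 km.
Transfer-ellipse semi-major axis a_t = (r₁ + r₂)/2 = (5.72968×10^8 + 9.61928×10^7)/2 = 3.345804×10^8 km.
Circular speed at r₁: v₁ = √(μ/r₁) = √(1.327×10^11/5.72968×10^8) = 15.218 km/s.
On the transfer ellipse at r₁, vis-viva gives v_a = √[μ(2/r₁ − 1/a_t)] = 8.1600 km/s.
First burn Δv₁ = |v_a − v₁| = 7.058 km/s.
At r₂, v₂ = √(μ/r₂) = 37.14 km/s.
Transfer-orbit speed at r₂: v_p = √[μ(2/r₂ − 1/a_t)] = 48.60 km/s.
Second burn Δv₂ = |v₂ − v_p| = 11.46 km/s.
Total Δv = Δv₁ + Δv₂ = 18.52 km/s.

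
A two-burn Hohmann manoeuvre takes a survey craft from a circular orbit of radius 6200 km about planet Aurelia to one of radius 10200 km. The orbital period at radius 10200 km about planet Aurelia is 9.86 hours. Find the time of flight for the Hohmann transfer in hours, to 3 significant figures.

t = 3.55 hours

From Kepler's third law T² = 4π²r³/μ at r = 10200 km, T = 9.86 hours = 9.86 × 3600 s = 35496 s: μ = 4π²r³/T² = 33250.7 km³/s².
Transfer-ellipse semi-major axis a_t = (r₁ + r₂)/2 = (6200 + 10200)/2 = 8200 km.
By Kepler's third law the transfer-orbit period is T = 2π√(a_t³/μ), so t = T/2 = 12790 s.
Converting: 12790 s ÷ 3600 s/hour = 3.55 hours.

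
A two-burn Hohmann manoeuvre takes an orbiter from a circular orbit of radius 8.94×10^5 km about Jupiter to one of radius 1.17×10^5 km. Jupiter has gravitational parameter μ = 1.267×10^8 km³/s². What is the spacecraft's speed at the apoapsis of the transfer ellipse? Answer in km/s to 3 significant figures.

The Hohmann ellipse has a_t = (r₁ + r₂)/2 = 5.055×10^5 km.
The apoapsis of the transfer ellipse is at r = 8.940×10^5 km.
Vis-viva: v = √[μ(2/r − 1/a_t)] = √[1.267×10^8 × (2/8.940×10^5 − 1/5.055×10^5)] = 5.727 km/s.

v = 5.73 km/s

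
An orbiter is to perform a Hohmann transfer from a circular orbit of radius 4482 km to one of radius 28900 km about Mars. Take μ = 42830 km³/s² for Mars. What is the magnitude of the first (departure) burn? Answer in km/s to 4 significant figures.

Δv₁ = 0.9764 km/s

The Hohmann ellipse has a_t = (r₁ + r₂)/2 = 16691 km.
Circular speed at r = 4482 km: v_c = √(μ/r) = 3.0913 km/s.
Transfer-orbit speed at the same r (vis-viva, a = a_t): v_t = √[μ(2/r − 1/a_t)] = 4.0677 km/s.
Δv₁ = |v_t − v_c| = |4.0677 − 3.0913| = 0.9764 km/s.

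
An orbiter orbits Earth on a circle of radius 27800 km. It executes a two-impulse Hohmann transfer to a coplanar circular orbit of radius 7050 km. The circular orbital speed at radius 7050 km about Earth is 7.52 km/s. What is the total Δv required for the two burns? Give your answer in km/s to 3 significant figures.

Δv = 3.36 km/s

From the circular-orbit relation v² = μ/r at r = 7050 km: μ = v²r = (7.52)² × 7050 = 3.98680×10^5 km³/s².
Transfer-ellipse semi-major axis a_t = (r₁ + r₂)/2 = (27800 + 7050)/2 = 17425 km.
Circular speed at r₁: v₁ = √(μ/r₁) = √(3.98680×10^5/27800) = 3.7870 km/s.
Transfer-orbit speed at r₁ (vis-viva): v_a = √[μ(2/r₁ − 1/a_t)] = 2.4088 km/s.
First burn Δv₁ = |v_a − v₁| = 1.3782 km/s.
Circular speed at r₂: v₂ = √(μ/r₂) = 7.5200 km/s.
Transfer-orbit speed at r₂: v_p = √[μ(2/r₂ − 1/a_t)] = 9.4985 km/s.
Second burn Δv₂ = |v₂ − v_p| = 1.9785 km/s.
Δv = Δv₁ + Δv₂ = 1.3782 + 1.9785 = 3.357 km/s.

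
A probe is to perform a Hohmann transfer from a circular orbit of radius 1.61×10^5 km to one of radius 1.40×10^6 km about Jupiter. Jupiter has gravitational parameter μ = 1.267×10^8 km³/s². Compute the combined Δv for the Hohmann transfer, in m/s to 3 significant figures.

Δv = 14700 m/s

The Hohmann ellipse has a_t = (r₁ + r₂)/2 = 7.805×10^5 km.
Circular speed at r₁: v₁ = √(μ/r₁) = √(1.267×10^8/1.610×10^5) = 28.053 km/s.
On the transfer ellipse at r₁, v² = μ(2/r − 1/a) gives v_p = √[μ(2/r₁ − 1/a_t)] = 37.571 km/s.
First burn Δv₁ = |v_p − v₁| = 9.518 km/s.
At r₂, v₂ = √(μ/r₂) = 9.513 km/s.
Transfer-orbit speed at r₂: v_a = √[μ(2/r₂ − 1/a_t)] = 4.321 km/s.
Second burn Δv₂ = |v₂ − v_a| = 5.192 km/s.
Δv = Δv₁ + Δv₂ = 9.518 + 5.192 = 14.71 km/s.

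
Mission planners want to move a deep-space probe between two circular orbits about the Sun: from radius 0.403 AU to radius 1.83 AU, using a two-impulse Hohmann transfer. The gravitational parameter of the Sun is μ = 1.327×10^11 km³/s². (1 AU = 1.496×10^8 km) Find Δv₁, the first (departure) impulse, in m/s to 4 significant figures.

In km: r₁ = 0.403 × 1.496×10^8 = 6.02888×10^7 km; r₂ = 1.83 × 1.496×10^8 = 2.73768×10^8 km.
Semi-major axis of the transfer orbit: a_t = (6.02888×10^7 + 2.73768×10^8)/2 = 1.670284×10^8 km.
Circular speed at r = 6.02888×10^7 km: v_c = √(μ/r) = 46.916 km/s.
Transfer-orbit speed at the same r (vis-viva, a = a_t): v_t = √[μ(2/r − 1/a_t)] = 60.064 km/s.
Δv₁ = |v_t − v_c| = |60.064 − 46.916| = 13.15 km/s.

Δv₁ = 13150 m/s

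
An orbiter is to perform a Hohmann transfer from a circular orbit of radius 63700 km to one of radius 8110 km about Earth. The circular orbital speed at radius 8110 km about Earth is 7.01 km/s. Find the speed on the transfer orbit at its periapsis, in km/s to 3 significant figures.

From the circular-orbit relation v² = μ/r at r = 8110 km: μ = v²r = (7.01)² × 8110 = 3.98526×10^5 km³/s².
The Hohmann ellipse has a_t = (r₁ + r₂)/2 = 35905 km.
At periapsis, r = 8110 km.
Applying v² = μ(2/r − 1/a_t): v = 9.337 km/s.

v = 9.34 km/s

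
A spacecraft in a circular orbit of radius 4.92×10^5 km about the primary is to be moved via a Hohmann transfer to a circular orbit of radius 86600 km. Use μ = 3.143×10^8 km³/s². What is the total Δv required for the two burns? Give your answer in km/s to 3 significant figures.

Δv = 29.8 km/s

Transfer-ellipse semi-major axis a_t = (r₁ + r₂)/2 = (4.920×10^5 + 86600)/2 = 2.893×10^5 km.
Circular speed at r₁: v₁ = √(μ/r₁) = √(3.143×10^8/4.920×10^5) = 25.275 km/s.
Transfer-orbit speed at r₁ (vis-viva): v_a = √[μ(2/r₁ − 1/a_t)] = 13.828 km/s.
First burn Δv₁ = |v_a − v₁| = 11.45 km/s.
Circular speed at r₂: v₂ = √(μ/r₂) = 60.24 km/s.
Transfer-orbit speed at r₂: v_p = √[μ(2/r₂ − 1/a_t)] = 78.56 km/s.
Second burn Δv₂ = |v₂ − v_p| = 18.32 km/s.
Δv = Δv₁ + Δv₂ = 11.45 + 18.32 = 29.77 km/s.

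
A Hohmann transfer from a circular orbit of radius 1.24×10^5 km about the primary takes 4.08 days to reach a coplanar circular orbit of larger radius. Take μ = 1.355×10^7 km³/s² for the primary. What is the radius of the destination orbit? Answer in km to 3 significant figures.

Transfer time t = 4.08 days = 3.52512×10^5 s, and t = π√(a_t³/μ).
So a_t = (μ t²/π²)^(1/3) = (1.355×10^7 × (3.52512×10^5)² / π²)^(1/3) = 5.5462×10^5 km.
Since a_t = (r₁ + r₂)/2, r₂ = 2a_t − r₁ = 2×5.5462×10^5 − 1.240×10^5 = 9.8524×10^5 km.

r₂ = 9.85×10^5 km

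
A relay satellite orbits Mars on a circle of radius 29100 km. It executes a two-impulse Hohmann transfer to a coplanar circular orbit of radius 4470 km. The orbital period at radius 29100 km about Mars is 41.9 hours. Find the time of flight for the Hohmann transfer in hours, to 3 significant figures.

From Kepler's third law T² = 4π²r³/μ at r = 29100 km, T = 41.9 hours = 41.9 × 3600 s = 1.5084×10^5 s: μ = 4π²r³/T² = 42756.8 km³/s².
The Hohmann ellipse has a_t = (r₁ + r₂)/2 = 16785 km.
Half the transfer-orbit period gives t = π√(a_t³/μ) = 33040 s.
Converting: 33040 s ÷ 3600 s/hour = 9.18 hours.

t = 9.18 hours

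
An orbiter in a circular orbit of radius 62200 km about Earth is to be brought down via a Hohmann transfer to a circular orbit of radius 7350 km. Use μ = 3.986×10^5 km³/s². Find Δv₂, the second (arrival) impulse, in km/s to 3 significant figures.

Transfer-ellipse semi-major axis a_t = (r₁ + r₂)/2 = (62200 + 7350)/2 = 34775 km.
Circular speed at r = 7350 km: v_c = √(μ/r) = 7.364 km/s.
Vis-viva on the transfer ellipse at r = 7350 km gives v_t = √[μ(2/r − 1/a_t)] = 9.849 km/s.
Δv₂ = |v_t − v_c| = |9.849 − 7.364| = 2.485 km/s.

Δv₂ = 2.48 km/s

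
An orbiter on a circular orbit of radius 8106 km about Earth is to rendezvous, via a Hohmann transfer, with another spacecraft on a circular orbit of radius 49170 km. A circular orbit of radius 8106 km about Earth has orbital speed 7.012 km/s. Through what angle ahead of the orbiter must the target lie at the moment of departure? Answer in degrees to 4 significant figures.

φ = 99.99°

From the circular-orbit relation v² = μ/r at r = 8106 km: μ = v²r = (7.012)² × 8106 = 3.98557×10^5 km³/s².
Transfer-ellipse semi-major axis a_t = (r₁ + r₂)/2 = (8106 + 49170)/2 = 28638 km.
Transfer time t = π√(a_t³/μ) = 24117 s.
The target's mean motion on its circular orbit is ω₂ = √(μ/r₂³) = 5.7902×10^-5 rad/s.
Angle swept by the target during transfer: ω₂·t = 1.3964 rad = 80.01°.
Arrival is 180° from departure on the ellipse, so φ = 180° − 80.01° = 99.99°.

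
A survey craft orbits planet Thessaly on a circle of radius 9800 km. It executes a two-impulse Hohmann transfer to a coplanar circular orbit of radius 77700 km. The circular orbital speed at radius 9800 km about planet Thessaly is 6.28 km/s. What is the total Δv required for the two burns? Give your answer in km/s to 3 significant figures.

Δv = 3.26 km/s

From the circular-orbit relation v² = μ/r at r = 9800 km: μ = v²r = (6.28)² × 9800 = 3.86496×10^5 km³/s².
The Hohmann ellipse has a_t = (r₁ + r₂)/2 = 43750 km.
Circular speed at r₁: v₁ = √(μ/r₁) = √(3.86496×10^5/9800) = 6.280 km/s.
Transfer-orbit speed at r₁ (vis-viva): v_p = √[μ(2/r₁ − 1/a_t)] = 8.369 km/s.
First burn Δv₁ = |v_p − v₁| = 2.089 km/s.
Circular speed at r₂: v₂ = √(μ/r₂) = 2.2303 km/s.
Transfer-orbit speed at r₂: v_a = √[μ(2/r₂ − 1/a_t)] = 1.0556 km/s.
Second burn Δv₂ = |v₂ − v_a| = 1.175 km/s.
Δv = Δv₁ + Δv₂ = 2.089 + 1.175 = 3.264 km/s.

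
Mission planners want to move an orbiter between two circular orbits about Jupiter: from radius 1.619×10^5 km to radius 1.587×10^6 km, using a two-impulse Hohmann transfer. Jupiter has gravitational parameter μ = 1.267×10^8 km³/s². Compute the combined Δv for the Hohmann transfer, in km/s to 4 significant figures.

The Hohmann ellipse has a_t = (r₁ + r₂)/2 = 8.7445×10^5 km.
Circular speed at r₁: v₁ = √(μ/r₁) = √(1.267×10^8/1.619×10^5) = 27.975 km/s.
Transfer-orbit speed at r₁ (vis-viva): v_p = √[μ(2/r₁ − 1/a_t)] = 37.687 km/s.
First burn Δv₁ = |v_p − v₁| = 9.712 km/s.
At r₂, v₂ = √(μ/r₂) = 8.935 km/s.
Transfer-orbit speed at r₂: v_a = √[μ(2/r₂ − 1/a_t)] = 3.845 km/s.
Second burn Δv₂ = |v₂ − v_a| = 5.090 km/s.
Total Δv = Δv₁ + Δv₂ = 14.80 km/s.

Δv = 14.80 km/s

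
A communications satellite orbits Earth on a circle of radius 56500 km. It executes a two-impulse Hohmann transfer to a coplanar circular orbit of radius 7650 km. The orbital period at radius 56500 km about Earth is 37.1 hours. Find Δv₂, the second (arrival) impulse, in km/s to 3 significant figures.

Δv₂ = 2.36 km/s

From Kepler's third law T² = 4π²r³/μ at r = 56500 km, T = 37.1 hours = 37.1 × 3600 s = 1.3356×10^5 s: μ = 4π²r³/T² = 3.99165×10^5 km³/s².
Semi-major axis of the transfer orbit: a_t = (56500 + 7650)/2 = 32075 km.
Circular speed at r = 7650 km: v_c = √(μ/r) = 7.223 km/s.
Transfer-orbit speed at the same r (vis-viva, a = a_t): v_t = √[μ(2/r − 1/a_t)] = 9.587 km/s.
Δv₂ = |v_t − v_c| = |9.587 − 7.223| = 2.364 km/s.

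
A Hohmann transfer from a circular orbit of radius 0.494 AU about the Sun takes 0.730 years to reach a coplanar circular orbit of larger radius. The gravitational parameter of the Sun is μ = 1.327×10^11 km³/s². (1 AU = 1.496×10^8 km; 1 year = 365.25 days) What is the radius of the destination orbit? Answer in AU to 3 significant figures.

r₂ = 2.08 AU

In km: r₁ = 0.494 × 1.496×10^8 = 7.39024×10^7 km.
Transfer time t = 0.730 years × 365.25 × 86400 s = 2.3037048×10^7 s, and t = π√(a_t³/μ).
So a_t = (μ t²/π²)^(1/3) = (1.327×10^11 × (2.3037048×10^7)² / π²)^(1/3) = 1.9252×10^8 km.
Since a_t = (r₁ + r₂)/2, r₂ = 2a_t − r₁ = 2×1.9252×10^8 − 7.39024×10^7 = 3.111376×10^8 km.
In AU: r₂ = 3.111376×10^8 / 1.496×10^8 = 2.08 AU.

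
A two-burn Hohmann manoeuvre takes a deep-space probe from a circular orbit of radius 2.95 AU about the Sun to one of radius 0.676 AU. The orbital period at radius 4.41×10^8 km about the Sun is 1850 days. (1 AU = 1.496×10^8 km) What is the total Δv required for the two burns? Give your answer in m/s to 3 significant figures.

Δv = 16700 m/s

From Kepler's third law T² = 4π²r³/μ at r = 4.41×10^8 km, T = 1850 days = 1850 × 86400 s = 1.5984×10^8 s: μ = 4π²r³/T² = 1.32527×10^11 km³/s².
In km: r₁ = 2.95 × 1.496×10^8 = 4.4132×10^8 km; r₂ = 0.676 × 1.496×10^8 = 1.011296×10^8 km.
Transfer-ellipse semi-major axis a_t = (r₁ + r₂)/2 = (4.4132×10^8 + 1.011296×10^8)/2 = 2.712248×10^8 km.
Circular speed at r₁: v₁ = √(μ/r₁) = √(1.32527×10^11/4.4132×10^8) = 17.3291 km/s.
On the transfer ellipse at r₁, vis-viva gives v_a = √[μ(2/r₁ − 1/a_t)] = 10.5816 km/s.
First burn Δv₁ = |v_a − v₁| = 6.7475 km/s.
At r₂, v₂ = √(μ/r₂) = 36.20038 km/s.
Transfer-orbit speed at r₂: v_p = √[μ(2/r₂ − 1/a_t)] = 46.17695 km/s.
Second burn Δv₂ = |v₂ − v_p| = 9.9766 km/s.
Δv = Δv₁ + Δv₂ = 6.7475 + 9.9766 = 16.72 km/s.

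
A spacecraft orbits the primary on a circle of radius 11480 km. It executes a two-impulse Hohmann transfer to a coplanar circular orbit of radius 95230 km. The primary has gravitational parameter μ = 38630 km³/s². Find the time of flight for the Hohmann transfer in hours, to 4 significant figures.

Semi-major axis of the transfer orbit: a_t = (11480 + 95230)/2 = 53355 km.
Half the transfer-orbit period gives t = π√(a_t³/μ) = 1.970×10^5 s.
Converting: 1.970×10^5 s ÷ 3600 s/hour = 54.72 hours.

t = 54.72 hours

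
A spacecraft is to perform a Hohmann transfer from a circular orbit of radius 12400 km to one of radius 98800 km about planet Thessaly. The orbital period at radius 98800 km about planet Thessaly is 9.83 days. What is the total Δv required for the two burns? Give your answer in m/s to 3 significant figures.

From Kepler's third law T² = 4π²r³/μ at r = 98800 km, T = 9.83 days = 9.83 × 86400 s = 8.49312×10^5 s: μ = 4π²r³/T² = 52783.2 km³/s².
Transfer-ellipse semi-major axis a_t = (r₁ + r₂)/2 = (12400 + 98800)/2 = 55600 km.
At r₁ the circular-orbit speed is v₁ = √(μ/r₁) = 2.0632 km/s.
Transfer-orbit speed at r₁ (vis-viva): v_p = √[μ(2/r₁ − 1/a_t)] = 2.7503 km/s.
First burn Δv₁ = |v_p − v₁| = 0.6871 km/s.
Circular speed at r₂: v₂ = √(μ/r₂) = 0.7309 km/s.
Transfer-orbit speed at r₂: v_a = √[μ(2/r₂ − 1/a_t)] = 0.3452 km/s.
Second burn Δv₂ = |v₂ − v_a| = 0.3857 km/s.
Total Δv = Δv₁ + Δv₂ = 1.073 km/s.

Δv = 1070 m/s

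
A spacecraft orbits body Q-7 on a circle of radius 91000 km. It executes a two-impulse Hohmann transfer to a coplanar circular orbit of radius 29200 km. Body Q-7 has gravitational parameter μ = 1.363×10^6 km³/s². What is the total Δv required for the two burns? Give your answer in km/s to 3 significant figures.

Δv = 2.75 km/s

Transfer-ellipse semi-major axis a_t = (r₁ + r₂)/2 = (91000 + 29200)/2 = 60100 km.
At r₁ the circular-orbit speed is v₁ = √(μ/r₁) = 3.8701 km/s.
Transfer-orbit speed at r₁ (v² = μ(2/r − 1/a)): v_a = √[μ(2/r₁ − 1/a_t)] = 2.6976 km/s.
First burn Δv₁ = |v_a − v₁| = 1.1725 km/s.
Circular speed at r₂: v₂ = √(μ/r₂) = 6.83214 km/s.
Transfer-orbit speed at r₂: v_p = √[μ(2/r₂ − 1/a_t)] = 8.40698 km/s.
Second burn Δv₂ = |v₂ − v_p| = 1.5748 km/s.
Total Δv = Δv₁ + Δv₂ = 2.747 km/s.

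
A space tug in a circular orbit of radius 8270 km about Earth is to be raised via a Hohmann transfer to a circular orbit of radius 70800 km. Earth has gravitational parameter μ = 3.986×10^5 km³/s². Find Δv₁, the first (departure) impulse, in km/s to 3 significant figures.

Transfer-ellipse semi-major axis a_t = (r₁ + r₂)/2 = (8270 + 70800)/2 = 39535 km.
On the circular orbit at r = 8270 km, v_c = √(μ/r) = 6.943 km/s.
Vis-viva on the transfer ellipse at r = 8270 km gives v_t = √[μ(2/r − 1/a_t)] = 9.291 km/s.
Δv₁ = |v_t − v_c| = |9.291 − 6.943| = 2.348 km/s.

Δv₁ = 2.35 km/s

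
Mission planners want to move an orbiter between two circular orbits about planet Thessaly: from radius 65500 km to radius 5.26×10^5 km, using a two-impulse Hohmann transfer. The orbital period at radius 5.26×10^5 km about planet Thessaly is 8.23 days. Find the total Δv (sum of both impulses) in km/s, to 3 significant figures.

From Kepler's third law T² = 4π²r³/μ at r = 5.26×10^5 km, T = 8.23 days = 8.23 × 86400 s = 7.11072×10^5 s: μ = 4π²r³/T² = 1.13629×10^7 km³/s².
The Hohmann ellipse has a_t = (r₁ + r₂)/2 = 2.9575×10^5 km.
Circular speed at r₁: v₁ = √(μ/r₁) = √(1.13629×10^7/65500) = 13.171 km/s.
On the transfer ellipse at r₁, vis-viva gives v_p = √[μ(2/r₁ − 1/a_t)] = 17.565 km/s.
First burn Δv₁ = |v_p − v₁| = 4.394 km/s.
Circular speed at r₂: v₂ = √(μ/r₂) = 4.648 km/s.
Transfer-orbit speed at r₂: v_a = √[μ(2/r₂ − 1/a_t)] = 2.187 km/s.
Second burn Δv₂ = |v₂ − v_a| = 2.461 km/s.
Δv = Δv₁ + Δv₂ = 4.394 + 2.461 = 6.855 km/s.

Δv = 6.85 km/s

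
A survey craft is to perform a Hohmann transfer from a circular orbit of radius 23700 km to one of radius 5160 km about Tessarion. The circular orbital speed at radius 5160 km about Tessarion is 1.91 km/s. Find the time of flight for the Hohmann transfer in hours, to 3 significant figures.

From the circular-orbit relation v² = μ/r at r = 5160 km: μ = v²r = (1.91)² × 5160 = 18824.2 km³/s².
Transfer-ellipse semi-major axis a_t = (r₁ + r₂)/2 = (23700 + 5160)/2 = 14430 km.
Transfer time t = π√(a_t³/μ) = π√((14430)³ / 18824.2) = 39690 s.
Converting: 39690 s ÷ 3600 s/hour = 11.0 hours.

t = 11.0 hours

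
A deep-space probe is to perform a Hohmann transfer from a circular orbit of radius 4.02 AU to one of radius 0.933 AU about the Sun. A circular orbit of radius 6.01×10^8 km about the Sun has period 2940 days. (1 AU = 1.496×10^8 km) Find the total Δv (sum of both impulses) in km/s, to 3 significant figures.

Δv = 14.2 km/s

From Kepler's third law T² = 4π²r³/μ at r = 6.01×10^8 km, T = 2940 days = 2940 × 86400 s = 2.54016×10^8 s: μ = 4π²r³/T² = 1.32819×10^11 km³/s².
In km: r₁ = 4.02 × 1.496×10^8 = 6.01392×10^8 km; r₂ = 0.933 × 1.496×10^8 = 1.395768×10^8 km.
Semi-major axis of the transfer orbit: a_t = (6.01392×10^8 + 1.395768×10^8)/2 = 3.704844×10^8 km.
At r₁ the circular-orbit speed is v₁ = √(μ/r₁) = 14.861 km/s.
On the transfer ellipse at r₁, vis-viva equation gives v_a = √[μ(2/r₁ − 1/a_t)] = 9.1216 km/s.
First burn Δv₁ = |v_a − v₁| = 5.739 km/s.
Circular speed at r₂: v₂ = √(μ/r₂) = 30.847778 km/s.
Transfer-orbit speed at r₂: v_p = √[μ(2/r₂ − 1/a_t)] = 39.302280 km/s.
Second burn Δv₂ = |v₂ − v_p| = 8.455 km/s.
Total Δv = Δv₁ + Δv₂ = 14.19 km/s.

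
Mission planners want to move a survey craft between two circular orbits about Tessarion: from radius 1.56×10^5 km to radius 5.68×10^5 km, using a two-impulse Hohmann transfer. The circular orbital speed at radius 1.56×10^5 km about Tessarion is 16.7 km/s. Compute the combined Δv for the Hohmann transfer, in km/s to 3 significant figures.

Δv = 7.23 km/s

From the circular-orbit relation v² = μ/r at r = 1.56×10^5 km: μ = v²r = (16.7)² × 1.56×10^5 = 4.35068×10^7 km³/s².
The Hohmann ellipse has a_t = (r₁ + r₂)/2 = 3.620×10^5 km.
Circular speed at r₁: v₁ = √(μ/r₁) = √(4.35068×10^7/1.560×10^5) = 16.7000 km/s.
On the transfer ellipse at r₁, vis-viva gives v_p = √[μ(2/r₁ − 1/a_t)] = 20.9188 km/s.
First burn Δv₁ = |v_p − v₁| = 4.2188 km/s.
Circular speed at r₂: v₂ = √(μ/r₂) = 8.7519 km/s.
Transfer-orbit speed at r₂: v_a = √[μ(2/r₂ − 1/a_t)] = 5.7453 km/s.
Second burn Δv₂ = |v₂ − v_a| = 3.0066 km/s.
Δv = Δv₁ + Δv₂ = 4.2188 + 3.0066 = 7.225 km/s.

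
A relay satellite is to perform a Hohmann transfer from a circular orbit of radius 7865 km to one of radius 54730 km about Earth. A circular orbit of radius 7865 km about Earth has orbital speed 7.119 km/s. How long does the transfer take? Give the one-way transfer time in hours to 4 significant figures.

From the circular-orbit relation v² = μ/r at r = 7865 km: μ = v²r = (7.119)² × 7865 = 3.98599×10^5 km³/s².
The Hohmann ellipse has a_t = (r₁ + r₂)/2 = 31297.5 km.
Half the transfer-orbit period gives t = π√(a_t³/μ) = 27550 s.
Converting: 27550 s ÷ 3600 s/hour = 7.653 hours.

t = 7.653 hours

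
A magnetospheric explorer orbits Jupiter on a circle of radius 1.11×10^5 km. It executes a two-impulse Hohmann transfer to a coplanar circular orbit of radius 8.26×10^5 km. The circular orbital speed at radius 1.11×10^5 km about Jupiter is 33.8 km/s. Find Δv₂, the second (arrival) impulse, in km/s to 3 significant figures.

From the circular-orbit relation v² = μ/r at r = 1.11×10^5 km: μ = v²r = (33.8)² × 1.11×10^5 = 1.26811×10^8 km³/s².
Transfer-ellipse semi-major axis a_t = (r₁ + r₂)/2 = (1.110×10^5 + 8.260×10^5)/2 = 4.685×10^5 km.
Circular speed at r = 8.260×10^5 km: v_c = √(μ/r) = 12.39 km/s.
Vis-viva on the transfer ellipse at r = 8.260×10^5 km gives v_t = √[μ(2/r − 1/a_t)] = 6.031 km/s.
Δv₂ = |v_t − v_c| = |6.031 − 12.39| = 6.359 km/s.

Δv₂ = 6.36 km/s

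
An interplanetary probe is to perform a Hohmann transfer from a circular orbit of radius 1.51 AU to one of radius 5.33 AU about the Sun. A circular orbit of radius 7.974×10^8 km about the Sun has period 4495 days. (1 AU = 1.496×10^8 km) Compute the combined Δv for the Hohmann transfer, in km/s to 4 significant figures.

Δv = 10.35 km/s

From Kepler's third law T² = 4π²r³/μ at r = 7.974×10^8 km, T = 4495 days = 4495 × 86400 s = 3.88368×10^8 s: μ = 4π²r³/T² = 1.32709×10^11 km³/s².
In km: r₁ = 1.51 × 1.496×10^8 = 2.25896×10^8 km; r₂ = 5.33 × 1.496×10^8 = 7.97368×10^8 km.
Transfer-ellipse semi-major axis a_t = (r₁ + r₂)/2 = (2.25896×10^8 + 7.97368×10^8)/2 = 5.11632×10^8 km.
At r₁ the circular-orbit speed is v₁ = √(μ/r₁) = 24.24 km/s.
On the transfer ellipse at r₁, vis-viva gives v_p = √[μ(2/r₁ − 1/a_t)] = 30.26 km/s.
First burn Δv₁ = |v_p − v₁| = 6.020 km/s.
At r₂, v₂ = √(μ/r₂) = 12.901 km/s.
Transfer-orbit speed at r₂: v_a = √[μ(2/r₂ − 1/a_t)] = 8.5723 km/s.
Second burn Δv₂ = |v₂ − v_a| = 4.329 km/s.
Δv = Δv₁ + Δv₂ = 6.020 + 4.329 = 10.35 km/s.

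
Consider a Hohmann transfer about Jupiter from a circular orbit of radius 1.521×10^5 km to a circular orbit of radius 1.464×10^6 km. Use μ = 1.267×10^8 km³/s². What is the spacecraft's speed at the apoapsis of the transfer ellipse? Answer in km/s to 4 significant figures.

v = 4.036 km/s

The Hohmann ellipse has a_t = (r₁ + r₂)/2 = 8.0805×10^5 km.
At apoapsis, r = 1.464×10^6 km.
Vis-viva: v = √[μ(2/r − 1/a_t)] = √[1.267×10^8 × (2/1.464×10^6 − 1/8.0805×10^5)] = 4.036 km/s.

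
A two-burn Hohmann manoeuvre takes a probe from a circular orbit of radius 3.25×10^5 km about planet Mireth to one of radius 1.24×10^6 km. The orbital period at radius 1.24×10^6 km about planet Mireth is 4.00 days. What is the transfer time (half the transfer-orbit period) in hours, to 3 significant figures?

From Kepler's third law T² = 4π²r³/μ at r = 1.24×10^6 km, T = 4.00 days = 4.00 × 86400 s = 3.456×10^5 s: μ = 4π²r³/T² = 6.30198×10^8 km³/s².
Transfer-ellipse semi-major axis a_t = (r₁ + r₂)/2 = (3.250×10^5 + 1.240×10^6)/2 = 7.825×10^5 km.
Half the transfer-orbit period gives t = π√(a_t³/μ) = 86620 s.
Converting: 86620 s ÷ 3600 s/hour = 24.1 hours.

t = 24.1 hours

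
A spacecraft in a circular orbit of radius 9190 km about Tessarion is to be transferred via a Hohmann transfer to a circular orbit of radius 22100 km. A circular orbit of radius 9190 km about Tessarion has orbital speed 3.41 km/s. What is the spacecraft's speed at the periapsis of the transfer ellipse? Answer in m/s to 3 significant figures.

v = 4050 m/s

From the circular-orbit relation v² = μ/r at r = 9190 km: μ = v²r = (3.41)² × 9190 = 1.06862×10^5 km³/s².
Semi-major axis of the transfer orbit: a_t = (9190 + 22100)/2 = 15645 km.
The periapsis of the transfer ellipse is at r = 9190 km.
From the vis-viva equation, v = √[μ(2/r − 1/a_t)] = 4.053 km/s.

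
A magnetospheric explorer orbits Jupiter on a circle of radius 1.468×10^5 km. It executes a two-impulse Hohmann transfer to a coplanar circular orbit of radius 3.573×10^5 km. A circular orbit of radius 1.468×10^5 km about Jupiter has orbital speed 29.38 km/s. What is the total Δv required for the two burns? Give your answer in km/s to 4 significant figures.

From the circular-orbit relation v² = μ/r at r = 1.468×10^5 km: μ = v²r = (29.38)² × 1.468×10^5 = 1.26715×10^8 km³/s².
The Hohmann ellipse has a_t = (r₁ + r₂)/2 = 2.5205×10^5 km.
At r₁ the circular-orbit speed is v₁ = √(μ/r₁) = 29.38 km/s.
On the transfer ellipse at r₁, vis-viva equation gives v_p = √[μ(2/r₁ − 1/a_t)] = 34.98 km/s.
First burn Δv₁ = |v_p − v₁| = 5.600 km/s.
At r₂, v₂ = √(μ/r₂) = 18.83 km/s.
Transfer-orbit speed at r₂: v_a = √[μ(2/r₂ − 1/a_t)] = 14.37 km/s.
Second burn Δv₂ = |v₂ − v_a| = 4.460 km/s.
Total Δv = Δv₁ + Δv₂ = 10.06 km/s.

Δv = 10.06 km/s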